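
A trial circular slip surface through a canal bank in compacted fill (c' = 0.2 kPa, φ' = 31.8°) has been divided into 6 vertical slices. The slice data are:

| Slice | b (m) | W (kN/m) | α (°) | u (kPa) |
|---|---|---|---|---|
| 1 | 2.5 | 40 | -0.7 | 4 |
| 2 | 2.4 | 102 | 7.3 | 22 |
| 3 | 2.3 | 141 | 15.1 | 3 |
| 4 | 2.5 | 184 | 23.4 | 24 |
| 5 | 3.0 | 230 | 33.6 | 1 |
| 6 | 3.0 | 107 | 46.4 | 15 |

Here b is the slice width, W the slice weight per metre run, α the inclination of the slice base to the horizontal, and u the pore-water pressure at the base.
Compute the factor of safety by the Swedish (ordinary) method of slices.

FS = 0.97

Ordinary method of slices: FS = Σ[c'·Δl_i + (W_i cosα_i − u_i·Δl_i)·tanφ'] / Σ W_i sinα_i, with Δl_i = b_i / cosα_i.
Slice 1: Δl = 2.5/cos(-0.7°) = 2.500 m; N'_1 = 40·cos(-0.7°) − 4·2.500 = 30.0; c'Δl = 0.50; W sinα = -0.5
Slice 2: Δl = 2.4/cos7.3° = 2.420 m; N'_2 = 102·cos7.3° − 22·2.420 = 47.9; c'Δl = 0.48; W sinα = 13.0
Slice 3: Δl = 2.3/cos15.1° = 2.382 m; N'_3 = 141·cos15.1° − 3·2.382 = 129.0; c'Δl = 0.48; W sinα = 36.7
Slice 4: Δl = 2.5/cos23.4° = 2.724 m; N'_4 = 184·cos23.4° − 24·2.724 = 103.5; c'Δl = 0.54; W sinα = 73.1
Slice 5: Δl = 3.0/cos33.6° = 3.602 m; N'_5 = 230·cos33.6° − 1·3.602 = 188.0; c'Δl = 0.72; W sinα = 127.3
Slice 6: Δl = 3.0/cos46.4° = 4.350 m; N'_6 = 107·cos46.4° − 15·4.350 = 8.5; c'Δl = 0.87; W sinα = 77.5
Σc'Δl = 3.6 kN/m; ΣN' = 506.9 kN/m; ΣW sinα = 327.0 kN/m
Resisting = 3.6 + 506.9·tan31.8° = 3.6 + 314.3 = 317.9 kN/m
FS = 317.9 / 327.0 = 0.972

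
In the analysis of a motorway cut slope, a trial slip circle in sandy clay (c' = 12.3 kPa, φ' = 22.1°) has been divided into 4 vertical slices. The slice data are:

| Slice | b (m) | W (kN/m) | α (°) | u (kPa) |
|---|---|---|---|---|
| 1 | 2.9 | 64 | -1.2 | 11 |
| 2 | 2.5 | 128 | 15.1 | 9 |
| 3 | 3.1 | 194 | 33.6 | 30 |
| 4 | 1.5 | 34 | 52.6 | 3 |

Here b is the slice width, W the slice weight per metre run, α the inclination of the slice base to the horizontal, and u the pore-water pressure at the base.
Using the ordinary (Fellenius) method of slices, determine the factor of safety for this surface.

FS = 1.34

Ordinary method of slices: FS = Σ[c'·Δl_i + (W_i cosα_i − u_i·Δl_i)·tanφ'] / Σ W_i sinα_i, with Δl_i = b_i / cosα_i.
Slice 1: Δl = 2.9/cos(-1.2°) = 2.901 m; N'_1 = 64·cos(-1.2°) − 11·2.901 = 32.1; c'Δl = 35.68; W sinα = -1.3
Slice 2: Δl = 2.5/cos15.1° = 2.589 m; N'_2 = 128·cos15.1° − 9·2.589 = 100.3; c'Δl = 31.85; W sinα = 33.3
Slice 3: Δl = 3.1/cos33.6° = 3.722 m; N'_3 = 194·cos33.6° − 30·3.722 = 49.9; c'Δl = 45.78; W sinα = 107.4
Slice 4: Δl = 1.5/cos52.6° = 2.470 m; N'_4 = 34·cos52.6° − 3·2.470 = 13.2; c'Δl = 30.38; W sinα = 27.0
Σc'Δl = 143.7 kN/m; ΣN' = 195.5 kN/m; ΣW sinα = 166.4 kN/m
Resisting = 143.7 + 195.5·tan22.1° = 143.7 + 79.4 = 223.1 kN/m
FS = 223.1 / 166.4 = 1.341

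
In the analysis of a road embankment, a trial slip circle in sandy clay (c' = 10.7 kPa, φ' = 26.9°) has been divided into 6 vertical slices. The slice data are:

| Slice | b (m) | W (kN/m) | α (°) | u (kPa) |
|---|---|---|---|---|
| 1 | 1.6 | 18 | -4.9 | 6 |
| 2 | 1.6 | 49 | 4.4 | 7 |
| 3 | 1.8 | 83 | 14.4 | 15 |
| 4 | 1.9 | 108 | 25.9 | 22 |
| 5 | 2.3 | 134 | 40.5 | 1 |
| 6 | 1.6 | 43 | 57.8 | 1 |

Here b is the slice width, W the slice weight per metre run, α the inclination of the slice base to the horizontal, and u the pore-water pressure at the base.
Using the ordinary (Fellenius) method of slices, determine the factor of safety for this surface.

Ordinary method of slices: FS = Σ[c'·Δl_i + (W_i cosα_i − u_i·Δl_i)·tanφ'] / Σ W_i sinα_i, with Δl_i = b_i / cosα_i.
Slice 1: Δl = 1.6/cos(-4.9°) = 1.606 m; N'_1 = 18·cos(-4.9°) − 6·1.606 = 8.3; c'Δl = 17.18; W sinα = -1.5
Slice 2: Δl = 1.6/cos4.4° = 1.605 m; N'_2 = 49·cos4.4° − 7·1.605 = 37.6; c'Δl = 17.17; W sinα = 3.8
Slice 3: Δl = 1.8/cos14.4° = 1.858 m; N'_3 = 83·cos14.4° − 15·1.858 = 52.5; c'Δl = 19.88; W sinα = 20.6
Slice 4: Δl = 1.9/cos25.9° = 2.112 m; N'_4 = 108·cos25.9° − 22·2.112 = 50.7; c'Δl = 22.60; W sinα = 47.2
Slice 5: Δl = 2.3/cos40.5° = 3.025 m; N'_5 = 134·cos40.5° − 1·3.025 = 98.9; c'Δl = 32.36; W sinα = 87.0
Slice 6: Δl = 1.6/cos57.8° = 3.003 m; N'_6 = 43·cos57.8° − 1·3.003 = 19.9; c'Δl = 32.13; W sinα = 36.4
Σc'Δl = 141.3 kN/m; ΣN' = 267.9 kN/m; ΣW sinα = 193.4 kN/m
Resisting = 141.3 + 267.9·tan26.9° = 141.3 + 135.9 = 277.2 kN/m
FS = 277.2 / 193.4 = 1.433

FS = 1.43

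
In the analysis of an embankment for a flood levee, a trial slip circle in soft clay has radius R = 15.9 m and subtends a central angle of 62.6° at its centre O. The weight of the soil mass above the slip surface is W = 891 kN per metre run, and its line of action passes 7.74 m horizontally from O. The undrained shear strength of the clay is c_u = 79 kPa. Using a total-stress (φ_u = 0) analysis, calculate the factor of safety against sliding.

FS = 3.16

Taking moments about the centre O, the resisting moment is provided by the undrained shear strength acting along the arc:
Arc length L_a = R·θ = 15.9·(62.6°·π/180) = 15.9·1.0926 = 17.37 m
M_R = c_u·L_a·R = 79·17.37·15.9 = 21820.9 kN·m/m
M_D = W·d = 891·7.74 = 6896.3 kN·m/m
FS = M_R / M_D = 21820.9 / 6896.3 = 3.164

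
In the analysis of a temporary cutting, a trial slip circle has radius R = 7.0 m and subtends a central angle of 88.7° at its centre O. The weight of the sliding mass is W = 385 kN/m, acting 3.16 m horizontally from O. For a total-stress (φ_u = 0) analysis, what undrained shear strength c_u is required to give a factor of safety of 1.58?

FS = c_u·L_a·R / (W·d), so c_u = FS·W·d / (L_a·R).
Arc length L_a = R·θ = 7.0·(88.7°·π/180) = 7.0·1.5481 = 10.84 m
c_u = 1.58·385·3.16 / (10.84·7.0) = 1922.2 / 75.86 = 25.34 kPa

c_u = 25.3 kPa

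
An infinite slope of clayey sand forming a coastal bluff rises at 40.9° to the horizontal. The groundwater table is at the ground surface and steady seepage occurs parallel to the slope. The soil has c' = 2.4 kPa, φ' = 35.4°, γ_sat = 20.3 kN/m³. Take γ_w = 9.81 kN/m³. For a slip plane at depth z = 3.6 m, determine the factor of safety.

FS = 0.49

With seepage parallel to the slope and the water table at the surface, the effective normal stress on the slip plane uses the buoyant unit weight γ' = γ_sat − γ_w while the driving shear stress uses γ_sat:
FS = [c' + γ' z cos²β tanφ'] / [γ_sat z sinβ cosβ]
γ' = 20.3 − 9.81 = 10.49 kN/m³
Numerator = 2.4 + 10.49·3.6·cos²40.9°·tan35.4° = 2.4 + 10.49·3.6·0.5713·0.7107 = 17.733 kPa
Denominator = 20.3·3.6·sin40.9°·cos40.9° = 20.3·3.6·0.6547·0.7559 = 36.166 kPa
FS = 17.733 / 36.166 = 0.490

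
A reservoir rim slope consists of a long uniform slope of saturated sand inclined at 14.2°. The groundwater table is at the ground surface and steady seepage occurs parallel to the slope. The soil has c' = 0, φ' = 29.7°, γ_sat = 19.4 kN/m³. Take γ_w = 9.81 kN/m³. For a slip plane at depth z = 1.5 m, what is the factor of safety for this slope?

FS = 1.11

With seepage parallel to the slope and the water table at the surface, the effective normal stress on the slip plane uses the buoyant unit weight γ' = γ_sat − γ_w while the driving shear stress uses γ_sat:
FS = [c' + γ' z cos²β tanφ'] / [γ_sat z sinβ cosβ]
(For c' = 0 this reduces to FS = (γ'/γ_sat)·tanφ'/tanβ.)
γ' = 19.4 − 9.81 = 9.59 kN/m³
Numerator = 0.0 + 9.59·1.5·cos²14.2°·tan29.7° = 0.0 + 9.59·1.5·0.9398·0.5704 = 7.711 kPa
Denominator = 19.4·1.5·sin14.2°·cos14.2° = 19.4·1.5·0.2453·0.9694 = 6.920 kPa
FS = 7.711 / 6.920 = 1.114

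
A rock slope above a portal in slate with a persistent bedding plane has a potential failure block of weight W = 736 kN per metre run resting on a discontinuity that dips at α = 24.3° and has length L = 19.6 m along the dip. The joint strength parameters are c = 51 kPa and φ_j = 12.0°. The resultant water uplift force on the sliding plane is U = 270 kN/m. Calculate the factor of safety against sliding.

Resolving the block weight along and normal to the plane and applying the Mohr–Coulomb strength on the joint:
N' = W cosα − U = 736·cos24.3° − 270 = 400.8 kN/m
Driving force T = W sinα = 736·sin24.3° = 302.9 kN/m
Resisting force R = c·L + N'·tanφ_j = 51·19.6 + 400.8·tan12.0° = 999.6 + 85.2 = 1084.8 kN/m
FS = R / T = 1084.8 / 302.9 = 3.582

FS = 3.58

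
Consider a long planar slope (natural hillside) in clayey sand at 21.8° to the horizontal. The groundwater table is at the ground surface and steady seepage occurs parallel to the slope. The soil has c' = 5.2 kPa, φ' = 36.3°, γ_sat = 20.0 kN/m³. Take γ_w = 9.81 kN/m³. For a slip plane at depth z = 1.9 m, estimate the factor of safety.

FS = 1.33

With seepage parallel to the slope and the water table at the surface, the effective normal stress on the slip plane uses the buoyant unit weight γ' = γ_sat − γ_w while the driving shear stress uses γ_sat:
FS = [c' + γ' z cos²β tanφ'] / [γ_sat z sinβ cosβ]
γ' = 20.0 − 9.81 = 10.19 kN/m³
Numerator = 5.2 + 10.19·1.9·cos²21.8°·tan36.3° = 5.2 + 10.19·1.9·0.8621·0.7346 = 17.461 kPa
Denominator = 20.0·1.9·sin21.8°·cos21.8° = 20.0·1.9·0.3714·0.9285 = 13.103 kPa
FS = 17.461 / 13.103 = 1.333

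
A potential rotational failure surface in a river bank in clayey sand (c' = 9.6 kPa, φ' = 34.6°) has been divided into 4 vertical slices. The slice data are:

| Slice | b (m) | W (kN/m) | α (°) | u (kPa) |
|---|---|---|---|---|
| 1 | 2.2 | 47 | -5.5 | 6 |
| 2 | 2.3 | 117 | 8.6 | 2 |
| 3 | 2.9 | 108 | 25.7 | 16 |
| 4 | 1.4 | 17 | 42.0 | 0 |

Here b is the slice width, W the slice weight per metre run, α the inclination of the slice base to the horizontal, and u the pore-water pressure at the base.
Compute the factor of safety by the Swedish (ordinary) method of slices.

FS = 3.27

Ordinary method of slices: FS = Σ[c'·Δl_i + (W_i cosα_i − u_i·Δl_i)·tanφ'] / Σ W_i sinα_i, with Δl_i = b_i / cosα_i.
Slice 1: Δl = 2.2/cos(-5.5°) = 2.210 m; N'_1 = 47·cos(-5.5°) − 6·2.210 = 33.5; c'Δl = 21.22; W sinα = -4.5
Slice 2: Δl = 2.3/cos8.6° = 2.326 m; N'_2 = 117·cos8.6° − 2·2.326 = 111.0; c'Δl = 22.33; W sinα = 17.5
Slice 3: Δl = 2.9/cos25.7° = 3.218 m; N'_3 = 108·cos25.7° − 16·3.218 = 45.8; c'Δl = 30.90; W sinα = 46.8
Slice 4: Δl = 1.4/cos42.0° = 1.884 m; N'_4 = 17·cos42.0° − 0·1.884 = 12.6; c'Δl = 18.09; W sinα = 11.4
Σc'Δl = 92.5 kN/m; ΣN' = 203.0 kN/m; ΣW sinα = 71.2 kN/m
Resisting = 92.5 + 203.0·tan34.6° = 92.5 + 140.0 = 232.6 kN/m
FS = 232.6 / 71.2 = 3.266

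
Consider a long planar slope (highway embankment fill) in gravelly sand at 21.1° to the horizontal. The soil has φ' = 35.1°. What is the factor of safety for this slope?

FS = 1.82

For a dry cohesionless infinite slope the factor of safety is FS = tanφ' / tanβ.
FS = tan35.1° / tan21.1° = 0.7028 / 0.3859 = 1.821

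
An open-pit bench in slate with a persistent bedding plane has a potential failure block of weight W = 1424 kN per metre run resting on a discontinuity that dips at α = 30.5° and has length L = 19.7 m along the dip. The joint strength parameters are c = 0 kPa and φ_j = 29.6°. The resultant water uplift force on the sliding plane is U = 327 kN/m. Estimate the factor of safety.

FS = 0.71

Resolving the block weight along and normal to the plane and applying the Mohr–Coulomb strength on the joint:
N' = W cosα − U = 1424·cos30.5° − 327 = 900.0 kN/m
Driving force T = W sinα = 1424·sin30.5° = 722.7 kN/m
Resisting force R = c·L + N'·tanφ_j = 0·19.7 + 900.0·tan29.6° = 0.0 + 511.2 = 511.2 kN/m
FS = R / T = 511.2 / 722.7 = 0.707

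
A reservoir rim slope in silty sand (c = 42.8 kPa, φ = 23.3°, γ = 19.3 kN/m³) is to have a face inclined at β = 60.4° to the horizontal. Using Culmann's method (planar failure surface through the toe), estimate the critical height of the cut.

H_c = 35.00 m

Culmann's analysis gives the critical failure plane at α_cr = (β + φ)/2 = (60.4 + 23.3)/2 = 41.9°, and the critical height
H_c = (4c/γ) · sinβ cosφ / [1 − cos(β − φ)]
    = (4·42.8/19.3) · sin60.4°·cos23.3° / [1 − cos(37.1°)]
    = 8.870 · 0.8695·0.9184 / [1 − 0.7976]
    = 8.870 · 0.7986 / 0.2024
    = 35.00 m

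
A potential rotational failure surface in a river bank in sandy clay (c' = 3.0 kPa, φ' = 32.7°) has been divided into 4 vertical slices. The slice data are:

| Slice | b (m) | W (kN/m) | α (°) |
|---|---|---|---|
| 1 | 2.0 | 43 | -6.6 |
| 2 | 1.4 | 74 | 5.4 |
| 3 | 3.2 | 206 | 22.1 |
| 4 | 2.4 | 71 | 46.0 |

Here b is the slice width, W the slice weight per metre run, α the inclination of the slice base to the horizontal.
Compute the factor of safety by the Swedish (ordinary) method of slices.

Ordinary method of slices: FS = Σ[c'·Δl_i + (W_i cosα_i)·tanφ'] / Σ W_i sinα_i, with Δl_i = b_i / cosα_i.
Slice 1: Δl = 2.0/cos(-6.6°) = 2.013 m; N'_1 = 43·cos(-6.6°) = 42.7; c'Δl = 6.04; W sinα = -4.9
Slice 2: Δl = 1.4/cos5.4° = 1.406 m; N'_2 = 74·cos5.4° = 73.7; c'Δl = 4.22; W sinα = 7.0
Slice 3: Δl = 3.2/cos22.1° = 3.454 m; N'_3 = 206·cos22.1° = 190.9; c'Δl = 10.36; W sinα = 77.5
Slice 4: Δl = 2.4/cos46.0° = 3.455 m; N'_4 = 71·cos46.0° = 49.3; c'Δl = 10.36; W sinα = 51.1
Σc'Δl = 31.0 kN/m; ΣN' = 356.6 kN/m; ΣW sinα = 130.6 kN/m
Resisting = 31.0 + 356.6·tan32.7° = 31.0 + 228.9 = 259.9 kN/m
FS = 259.9 / 130.6 = 1.990

FS = 1.99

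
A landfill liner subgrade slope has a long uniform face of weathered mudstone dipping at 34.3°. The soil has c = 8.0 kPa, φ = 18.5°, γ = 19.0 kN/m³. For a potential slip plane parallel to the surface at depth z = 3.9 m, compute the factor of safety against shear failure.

FS = 0.72

For an infinite slope with a slip plane parallel to the surface (no pore pressure): FS = [c + γz cos²β tanφ] / [γz sinβ cosβ].
γz = 19.0·3.9 = 74.10 kN/m²
Numerator = 8.0 + 74.10·cos²34.3°·tan18.5° = 8.0 + 74.10·0.6824·0.3346 = 24.920 kPa
Denominator = 74.10·sin34.3°·cos34.3° = 74.10·0.5635·0.8261 = 34.496 kPa
FS = 24.920 / 34.496 = 0.722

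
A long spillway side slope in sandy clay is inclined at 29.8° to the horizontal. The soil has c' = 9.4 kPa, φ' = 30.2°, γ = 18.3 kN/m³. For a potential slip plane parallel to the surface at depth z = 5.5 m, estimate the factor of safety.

For an infinite slope with a slip plane parallel to the surface (no pore pressure): FS = [c' + γz cos²β tanφ'] / [γz sinβ cosβ].
γz = 18.3·5.5 = 100.65 kN/m²
Numerator = 9.4 + 100.65·cos²29.8°·tan30.2° = 9.4 + 100.65·0.7530·0.5820 = 53.512 kPa
Denominator = 100.65·sin29.8°·cos29.8° = 100.65·0.4970·0.8678 = 43.406 kPa
FS = 53.512 / 43.406 = 1.233

FS = 1.23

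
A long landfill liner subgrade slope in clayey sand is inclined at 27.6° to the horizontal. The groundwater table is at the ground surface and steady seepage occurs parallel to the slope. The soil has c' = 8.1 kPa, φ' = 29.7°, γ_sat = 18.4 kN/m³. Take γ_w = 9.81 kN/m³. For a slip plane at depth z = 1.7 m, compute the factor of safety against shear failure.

FS = 1.14

With seepage parallel to the slope and the water table at the surface, the effective normal stress on the slip plane uses the buoyant unit weight γ' = γ_sat − γ_w while the driving shear stress uses γ_sat:
FS = [c' + γ' z cos²β tanφ'] / [γ_sat z sinβ cosβ]
γ' = 18.4 − 9.81 = 8.59 kN/m³
Numerator = 8.1 + 8.59·1.7·cos²27.6°·tan29.7° = 8.1 + 8.59·1.7·0.7854·0.5704 = 14.642 kPa
Denominator = 18.4·1.7·sin27.6°·cos27.6° = 18.4·1.7·0.4633·0.8862 = 12.843 kPa
FS = 14.642 / 12.843 = 1.140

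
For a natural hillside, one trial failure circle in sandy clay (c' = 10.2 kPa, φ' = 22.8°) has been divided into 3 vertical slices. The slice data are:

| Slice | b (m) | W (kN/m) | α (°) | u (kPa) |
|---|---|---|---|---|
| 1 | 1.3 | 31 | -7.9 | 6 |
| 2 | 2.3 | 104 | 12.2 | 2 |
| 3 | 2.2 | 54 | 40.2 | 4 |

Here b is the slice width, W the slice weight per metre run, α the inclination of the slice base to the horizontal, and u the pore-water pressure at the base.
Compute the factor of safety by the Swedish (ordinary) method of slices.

Ordinary method of slices: FS = Σ[c'·Δl_i + (W_i cosα_i − u_i·Δl_i)·tanφ'] / Σ W_i sinα_i, with Δl_i = b_i / cosα_i.
Slice 1: Δl = 1.3/cos(-7.9°) = 1.312 m; N'_1 = 31·cos(-7.9°) − 6·1.312 = 22.8; c'Δl = 13.39; W sinα = -4.3
Slice 2: Δl = 2.3/cos12.2° = 2.353 m; N'_2 = 104·cos12.2° − 2·2.353 = 96.9; c'Δl = 24.00; W sinα = 22.0
Slice 3: Δl = 2.2/cos40.2° = 2.880 m; N'_3 = 54·cos40.2° − 4·2.880 = 29.7; c'Δl = 29.38; W sinα = 34.9
Σc'Δl = 66.8 kN/m; ΣN' = 149.5 kN/m; ΣW sinα = 52.6 kN/m
Resisting = 66.8 + 149.5·tan22.8° = 66.8 + 62.8 = 129.6 kN/m
FS = 129.6 / 52.6 = 2.465

FS = 2.47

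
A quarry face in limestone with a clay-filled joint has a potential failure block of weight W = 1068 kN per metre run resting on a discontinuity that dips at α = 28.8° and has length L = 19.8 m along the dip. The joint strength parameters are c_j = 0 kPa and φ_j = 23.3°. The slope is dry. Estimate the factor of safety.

Resolving the block weight along and normal to the plane and applying the Mohr–Coulomb strength on the joint:
N' = W cosα = 1068·cos28.8° = 935.9 kN/m
Driving force T = W sinα = 1068·sin28.8° = 514.5 kN/m
Resisting force R = c_j·L + N'·tanφ_j = 0·19.8 + 935.9·tan23.3° = 0.0 + 403.1 = 403.1 kN/m
FS = R / T = 403.1 / 514.5 = 0.783

FS = 0.78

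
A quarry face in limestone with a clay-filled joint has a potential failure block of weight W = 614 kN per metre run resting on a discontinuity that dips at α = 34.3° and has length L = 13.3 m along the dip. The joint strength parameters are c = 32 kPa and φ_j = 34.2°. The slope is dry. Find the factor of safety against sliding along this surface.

FS = 2.23

Resolving the block weight along and normal to the plane and applying the Mohr–Coulomb strength on the joint:
N' = W cosα = 614·cos34.3° = 507.2 kN/m
Driving force T = W sinα = 614·sin34.3° = 346.0 kN/m
Resisting force R = c·L + N'·tanφ_j = 32·13.3 + 507.2·tan34.2° = 425.6 + 344.7 = 770.3 kN/m
FS = R / T = 770.3 / 346.0 = 2.226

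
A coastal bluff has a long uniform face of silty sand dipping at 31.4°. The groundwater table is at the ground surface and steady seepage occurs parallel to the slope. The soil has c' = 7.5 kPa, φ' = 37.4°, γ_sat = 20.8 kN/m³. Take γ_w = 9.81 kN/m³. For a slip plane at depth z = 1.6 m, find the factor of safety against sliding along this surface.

With seepage parallel to the slope and the water table at the surface, the effective normal stress on the slip plane uses the buoyant unit weight γ' = γ_sat − γ_w while the driving shear stress uses γ_sat:
FS = [c' + γ' z cos²β tanφ'] / [γ_sat z sinβ cosβ]
γ' = 20.8 − 9.81 = 10.99 kN/m³
Numerator = 7.5 + 10.99·1.6·cos²31.4°·tan37.4° = 7.5 + 10.99·1.6·0.7285·0.7646 = 17.295 kPa
Denominator = 20.8·1.6·sin31.4°·cos31.4° = 20.8·1.6·0.5210·0.8536 = 14.800 kPa
FS = 17.295 / 14.800 = 1.169

FS = 1.17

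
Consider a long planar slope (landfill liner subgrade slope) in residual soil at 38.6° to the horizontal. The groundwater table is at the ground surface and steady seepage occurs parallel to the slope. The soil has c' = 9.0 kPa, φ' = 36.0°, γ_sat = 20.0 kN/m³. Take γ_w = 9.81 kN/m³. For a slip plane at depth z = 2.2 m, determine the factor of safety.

FS = 0.88

With seepage parallel to the slope and the water table at the surface, the effective normal stress on the slip plane uses the buoyant unit weight γ' = γ_sat − γ_w while the driving shear stress uses γ_sat:
FS = [c' + γ' z cos²β tanφ'] / [γ_sat z sinβ cosβ]
γ' = 20.0 − 9.81 = 10.19 kN/m³
Numerator = 9.0 + 10.19·2.2·cos²38.6°·tan36.0° = 9.0 + 10.19·2.2·0.6108·0.7265 = 18.948 kPa
Denominator = 20.0·2.2·sin38.6°·cos38.6° = 20.0·2.2·0.6239·0.7815 = 21.453 kPa
FS = 18.948 / 21.453 = 0.883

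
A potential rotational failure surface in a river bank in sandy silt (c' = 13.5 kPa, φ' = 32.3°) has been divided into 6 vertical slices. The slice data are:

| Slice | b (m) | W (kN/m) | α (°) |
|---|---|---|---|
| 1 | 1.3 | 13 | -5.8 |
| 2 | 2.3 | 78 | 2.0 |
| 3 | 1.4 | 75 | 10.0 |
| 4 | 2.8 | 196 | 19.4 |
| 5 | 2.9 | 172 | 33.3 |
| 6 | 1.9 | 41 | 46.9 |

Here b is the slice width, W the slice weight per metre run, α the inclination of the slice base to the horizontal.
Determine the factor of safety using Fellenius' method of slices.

Ordinary method of slices: FS = Σ[c'·Δl_i + (W_i cosα_i)·tanφ'] / Σ W_i sinα_i, with Δl_i = b_i / cosα_i.
Slice 1: Δl = 1.3/cos(-5.8°) = 1.307 m; N'_1 = 13·cos(-5.8°) = 12.9; c'Δl = 17.64; W sinα = -1.3
Slice 2: Δl = 2.3/cos2.0° = 2.301 m; N'_2 = 78·cos2.0° = 78.0; c'Δl = 31.07; W sinα = 2.7
Slice 3: Δl = 1.4/cos10.0° = 1.422 m; N'_3 = 75·cos10.0° = 73.9; c'Δl = 19.19; W sinα = 13.0
Slice 4: Δl = 2.8/cos19.4° = 2.969 m; N'_4 = 196·cos19.4° = 184.9; c'Δl = 40.08; W sinα = 65.1
Slice 5: Δl = 2.9/cos33.3° = 3.470 m; N'_5 = 172·cos33.3° = 143.8; c'Δl = 46.84; W sinα = 94.4
Slice 6: Δl = 1.9/cos46.9° = 2.781 m; N'_6 = 41·cos46.9° = 28.0; c'Δl = 37.54; W sinα = 29.9
Σc'Δl = 192.4 kN/m; ΣN' = 521.4 kN/m; ΣW sinα = 203.9 kN/m
Resisting = 192.4 + 521.4·tan32.3° = 192.4 + 329.6 = 522.0 kN/m
FS = 522.0 / 203.9 = 2.560

FS = 2.56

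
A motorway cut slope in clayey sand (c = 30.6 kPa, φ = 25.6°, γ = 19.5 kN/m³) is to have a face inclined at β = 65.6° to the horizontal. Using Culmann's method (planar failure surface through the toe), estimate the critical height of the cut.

H_c = 22.03 m

Culmann's analysis gives the critical failure plane at α_cr = (β + φ)/2 = (65.6 + 25.6)/2 = 45.6°, and the critical height
H_c = (4c/γ) · sinβ cosφ / [1 − cos(β − φ)]
    = (4·30.6/19.5) · sin65.6°·cos25.6° / [1 − cos(40.0°)]
    = 6.277 · 0.9107·0.9018 / [1 − 0.7660]
    = 6.277 · 0.8213 / 0.2340
    = 22.03 m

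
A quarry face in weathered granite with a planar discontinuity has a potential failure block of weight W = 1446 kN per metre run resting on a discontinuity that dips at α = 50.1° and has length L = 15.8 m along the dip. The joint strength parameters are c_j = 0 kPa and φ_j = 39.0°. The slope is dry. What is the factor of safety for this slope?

Resolving the block weight along and normal to the plane and applying the Mohr–Coulomb strength on the joint:
N' = W cosα = 1446·cos50.1° = 927.5 kN/m
Driving force T = W sinα = 1446·sin50.1° = 1109.3 kN/m
Resisting force R = c_j·L + N'·tanφ_j = 0·15.8 + 927.5·tan39.0° = 0.0 + 751.1 = 751.1 kN/m
FS = R / T = 751.1 / 1109.3 = 0.677

FS = 0.68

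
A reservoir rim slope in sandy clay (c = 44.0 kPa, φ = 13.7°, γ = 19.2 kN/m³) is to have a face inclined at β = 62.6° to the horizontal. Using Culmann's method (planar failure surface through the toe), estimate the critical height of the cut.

H_c = 23.08 m

Culmann's analysis gives the critical failure plane at α_cr = (β + φ)/2 = (62.6 + 13.7)/2 = 38.1°, and the critical height
H_c = (4c/γ) · sinβ cosφ / [1 − cos(β − φ)]
    = (4·44.0/19.2) · sin62.6°·cos13.7° / [1 − cos(48.9°)]
    = 9.167 · 0.8878·0.9715 / [1 − 0.6574]
    = 9.167 · 0.8626 / 0.3426
    = 23.08 m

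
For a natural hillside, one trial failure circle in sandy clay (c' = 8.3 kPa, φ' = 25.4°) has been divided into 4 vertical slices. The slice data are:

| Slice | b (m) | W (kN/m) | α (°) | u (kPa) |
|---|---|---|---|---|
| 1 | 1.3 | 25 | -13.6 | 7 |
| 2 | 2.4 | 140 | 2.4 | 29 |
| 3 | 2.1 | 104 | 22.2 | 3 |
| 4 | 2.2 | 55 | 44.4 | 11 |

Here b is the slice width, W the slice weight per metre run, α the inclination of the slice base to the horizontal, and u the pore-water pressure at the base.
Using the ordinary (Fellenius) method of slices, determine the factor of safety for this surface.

Ordinary method of slices: FS = Σ[c'·Δl_i + (W_i cosα_i − u_i·Δl_i)·tanφ'] / Σ W_i sinα_i, with Δl_i = b_i / cosα_i.
Slice 1: Δl = 1.3/cos(-13.6°) = 1.338 m; N'_1 = 25·cos(-13.6°) − 7·1.338 = 14.9; c'Δl = 11.10; W sinα = -5.9
Slice 2: Δl = 2.4/cos2.4° = 2.402 m; N'_2 = 140·cos2.4° − 29·2.402 = 70.2; c'Δl = 19.94; W sinα = 5.9
Slice 3: Δl = 2.1/cos22.2° = 2.268 m; N'_3 = 104·cos22.2° − 3·2.268 = 89.5; c'Δl = 18.83; W sinα = 39.3
Slice 4: Δl = 2.2/cos44.4° = 3.079 m; N'_4 = 55·cos44.4° − 11·3.079 = 5.4; c'Δl = 25.56; W sinα = 38.5
Σc'Δl = 75.4 kN/m; ΣN' = 180.1 kN/m; ΣW sinα = 77.8 kN/m
Resisting = 75.4 + 180.1·tan25.4° = 75.4 + 85.5 = 160.9 kN/m
FS = 160.9 / 77.8 = 2.069

FS = 2.07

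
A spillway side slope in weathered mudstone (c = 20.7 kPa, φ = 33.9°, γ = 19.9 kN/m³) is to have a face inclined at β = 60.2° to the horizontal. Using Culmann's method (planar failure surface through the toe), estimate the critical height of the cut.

Culmann's analysis gives the critical failure plane at α_cr = (β + φ)/2 = (60.2 + 33.9)/2 = 47.0°, and the critical height
H_c = (4c/γ) · sinβ cosφ / [1 − cos(β − φ)]
    = (4·20.7/19.9) · sin60.2°·cos33.9° / [1 − cos(26.3°)]
    = 4.161 · 0.8678·0.8300 / [1 − 0.8965]
    = 4.161 · 0.7203 / 0.1035
    = 28.95 m

H_c = 28.95 m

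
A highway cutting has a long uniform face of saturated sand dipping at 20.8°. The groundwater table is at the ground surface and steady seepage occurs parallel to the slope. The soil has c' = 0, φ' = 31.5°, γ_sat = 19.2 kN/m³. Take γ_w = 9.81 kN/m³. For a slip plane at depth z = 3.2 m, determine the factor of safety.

FS = 0.79

With seepage parallel to the slope and the water table at the surface, the effective normal stress on the slip plane uses the buoyant unit weight γ' = γ_sat − γ_w while the driving shear stress uses γ_sat:
FS = [c' + γ' z cos²β tanφ'] / [γ_sat z sinβ cosβ]
(For c' = 0 this reduces to FS = (γ'/γ_sat)·tanφ'/tanβ.)
γ' = 19.2 − 9.81 = 9.39 kN/m³
Numerator = 0.0 + 9.39·3.2·cos²20.8°·tan31.5° = 0.0 + 9.39·3.2·0.8739·0.6128 = 16.091 kPa
Denominator = 19.2·3.2·sin20.8°·cos20.8° = 19.2·3.2·0.3551·0.9348 = 20.396 kPa
FS = 16.091 / 20.396 = 0.789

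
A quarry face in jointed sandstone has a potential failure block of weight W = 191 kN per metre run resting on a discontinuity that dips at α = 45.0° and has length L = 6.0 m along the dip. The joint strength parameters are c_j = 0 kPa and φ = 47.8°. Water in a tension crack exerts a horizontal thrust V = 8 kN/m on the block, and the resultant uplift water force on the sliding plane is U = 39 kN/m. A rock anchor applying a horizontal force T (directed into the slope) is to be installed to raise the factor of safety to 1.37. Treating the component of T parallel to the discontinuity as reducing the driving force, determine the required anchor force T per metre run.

Resolving forces along and normal to the sliding plane, with the horizontal anchor force T adding T·sinα to the effective normal force and T·cosα acting up the plane against the driving force:
FS = [c_jL + (W cosα − U − V sinα + T sinα) tanφ] / [W sinα + V cosα − T cosα]
Without the anchor: N' = 90.4 kN/m, driving T_d = 140.7 kN/m, resisting R = 0·6.0 + 90.4·tan47.8° = 99.7 kN/m, FS = 0.71.
Setting FS = 1.37 and solving for T:
1.37·(140.7 − T cos45.0°) = 99.7 + T sin45.0°·tan47.8°
T·(sin45.0°·tan47.8° + 1.37·cos45.0°) = 1.37·140.7 − 99.7
T·(0.7071·1.1028 + 1.37·0.7071) = 192.8 − 99.7 = 93.1
T·1.7486 = 93.1
T = 53.2 kN/m

T = 53 kN/m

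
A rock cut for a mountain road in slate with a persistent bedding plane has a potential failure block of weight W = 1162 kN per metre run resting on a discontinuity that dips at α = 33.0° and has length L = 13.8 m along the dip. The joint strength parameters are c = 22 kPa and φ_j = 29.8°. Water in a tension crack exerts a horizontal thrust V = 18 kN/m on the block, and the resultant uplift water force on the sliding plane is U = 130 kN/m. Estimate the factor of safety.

Resolving the block weight along and normal to the plane and applying the Mohr–Coulomb strength on the joint:
N' = W cosα − U − V sinα = 1162·cos33.0° − 130 − 18·sin33.0° = 834.7 kN/m
Driving force T = W sinα + V cosα = 1162·sin33.0° + 18·cos33.0° = 648.0 kN/m
Resisting force R = c·L + N'·tanφ_j = 22·13.8 + 834.7·tan29.8° = 303.6 + 478.1 = 781.7 kN/m
FS = R / T = 781.7 / 648.0 = 1.206

FS = 1.21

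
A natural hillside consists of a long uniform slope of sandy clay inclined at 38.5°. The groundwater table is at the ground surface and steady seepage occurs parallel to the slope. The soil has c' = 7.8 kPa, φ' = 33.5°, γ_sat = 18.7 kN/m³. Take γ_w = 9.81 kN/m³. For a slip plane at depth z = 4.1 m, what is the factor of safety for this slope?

FS = 0.60

With seepage parallel to the slope and the water table at the surface, the effective normal stress on the slip plane uses the buoyant unit weight γ' = γ_sat − γ_w while the driving shear stress uses γ_sat:
FS = [c' + γ' z cos²β tanφ'] / [γ_sat z sinβ cosβ]
γ' = 18.7 − 9.81 = 8.89 kN/m³
Numerator = 7.8 + 8.89·4.1·cos²38.5°·tan33.5° = 7.8 + 8.89·4.1·0.6125·0.6619 = 22.576 kPa
Denominator = 18.7·4.1·sin38.5°·cos38.5° = 18.7·4.1·0.6225·0.7826 = 37.352 kPa
FS = 22.576 / 37.352 = 0.604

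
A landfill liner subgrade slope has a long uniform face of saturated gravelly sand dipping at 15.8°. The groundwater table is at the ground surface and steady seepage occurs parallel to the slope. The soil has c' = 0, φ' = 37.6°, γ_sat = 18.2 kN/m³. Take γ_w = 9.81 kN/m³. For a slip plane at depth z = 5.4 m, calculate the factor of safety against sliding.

With seepage parallel to the slope and the water table at the surface, the effective normal stress on the slip plane uses the buoyant unit weight γ' = γ_sat − γ_w while the driving shear stress uses γ_sat:
FS = [c' + γ' z cos²β tanφ'] / [γ_sat z sinβ cosβ]
(For c' = 0 this reduces to FS = (γ'/γ_sat)·tanφ'/tanβ.)
γ' = 18.2 − 9.81 = 8.39 kN/m³
Numerator = 0.0 + 8.39·5.4·cos²15.8°·tan37.6° = 0.0 + 8.39·5.4·0.9259·0.7701 = 32.304 kPa
Denominator = 18.2·5.4·sin15.8°·cos15.8° = 18.2·5.4·0.2723·0.9622 = 25.749 kPa
FS = 32.304 / 25.749 = 1.255

FS = 1.25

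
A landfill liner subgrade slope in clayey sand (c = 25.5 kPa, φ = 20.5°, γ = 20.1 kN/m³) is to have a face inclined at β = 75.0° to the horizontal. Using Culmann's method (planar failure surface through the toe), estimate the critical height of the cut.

Culmann's analysis gives the critical failure plane at α_cr = (β + φ)/2 = (75.0 + 20.5)/2 = 47.8°, and the critical height
H_c = (4c/γ) · sinβ cosφ / [1 − cos(β − φ)]
    = (4·25.5/20.1) · sin75.0°·cos20.5° / [1 − cos(54.5°)]
    = 5.075 · 0.9659·0.9367 / [1 − 0.5807]
    = 5.075 · 0.9048 / 0.4193
    = 10.95 m

H_c = 10.95 m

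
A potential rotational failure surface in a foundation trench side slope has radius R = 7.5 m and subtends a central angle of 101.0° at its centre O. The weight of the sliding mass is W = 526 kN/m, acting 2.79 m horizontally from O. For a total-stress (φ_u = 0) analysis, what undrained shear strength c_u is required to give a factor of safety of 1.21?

c_u = 17.9 kPa

FS = c_u·L_a·R / (W·d), so c_u = FS·W·d / (L_a·R).
Arc length L_a = R·θ = 7.5·(101.0°·π/180) = 7.5·1.7628 = 13.22 m
c_u = 1.21·526·2.79 / (13.22·7.5) = 1775.7 / 99.16 = 17.91 kPa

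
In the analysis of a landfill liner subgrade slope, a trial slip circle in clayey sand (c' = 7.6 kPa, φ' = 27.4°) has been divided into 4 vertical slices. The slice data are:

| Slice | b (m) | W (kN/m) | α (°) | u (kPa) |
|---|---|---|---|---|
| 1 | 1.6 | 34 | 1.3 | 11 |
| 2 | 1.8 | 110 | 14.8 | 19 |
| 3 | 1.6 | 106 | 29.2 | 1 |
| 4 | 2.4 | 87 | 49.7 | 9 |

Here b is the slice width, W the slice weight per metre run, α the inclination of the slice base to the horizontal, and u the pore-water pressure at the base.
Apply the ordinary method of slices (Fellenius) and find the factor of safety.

Ordinary method of slices: FS = Σ[c'·Δl_i + (W_i cosα_i − u_i·Δl_i)·tanφ'] / Σ W_i sinα_i, with Δl_i = b_i / cosα_i.
Slice 1: Δl = 1.6/cos1.3° = 1.600 m; N'_1 = 34·cos1.3° − 11·1.600 = 16.4; c'Δl = 12.16; W sinα = 0.8
Slice 2: Δl = 1.8/cos14.8° = 1.862 m; N'_2 = 110·cos14.8° − 19·1.862 = 71.0; c'Δl = 14.15; W sinα = 28.1
Slice 3: Δl = 1.6/cos29.2° = 1.833 m; N'_3 = 106·cos29.2° − 1·1.833 = 90.7; c'Δl = 13.93; W sinα = 51.7
Slice 4: Δl = 2.4/cos49.7° = 3.711 m; N'_4 = 87·cos49.7° − 9·3.711 = 22.9; c'Δl = 28.20; W sinα = 66.4
Σc'Δl = 68.4 kN/m; ΣN' = 200.9 kN/m; ΣW sinα = 146.9 kN/m
Resisting = 68.4 + 200.9·tan27.4° = 68.4 + 104.2 = 172.6 kN/m
FS = 172.6 / 146.9 = 1.175

FS = 1.17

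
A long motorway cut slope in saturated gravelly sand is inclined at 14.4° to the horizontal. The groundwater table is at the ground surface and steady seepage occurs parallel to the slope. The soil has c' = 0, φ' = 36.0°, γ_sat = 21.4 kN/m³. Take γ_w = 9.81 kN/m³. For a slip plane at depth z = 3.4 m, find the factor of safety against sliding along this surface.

FS = 1.53

With seepage parallel to the slope and the water table at the surface, the effective normal stress on the slip plane uses the buoyant unit weight γ' = γ_sat − γ_w while the driving shear stress uses γ_sat:
FS = [c' + γ' z cos²β tanφ'] / [γ_sat z sinβ cosβ]
(For c' = 0 this reduces to FS = (γ'/γ_sat)·tanφ'/tanβ.)
γ' = 21.4 − 9.81 = 11.59 kN/m³
Numerator = 0.0 + 11.59·3.4·cos²14.4°·tan36.0° = 0.0 + 11.59·3.4·0.9382·0.7265 = 26.859 kPa
Denominator = 21.4·3.4·sin14.4°·cos14.4° = 21.4·3.4·0.2487·0.9686 = 17.526 kPa
FS = 26.859 / 17.526 = 1.533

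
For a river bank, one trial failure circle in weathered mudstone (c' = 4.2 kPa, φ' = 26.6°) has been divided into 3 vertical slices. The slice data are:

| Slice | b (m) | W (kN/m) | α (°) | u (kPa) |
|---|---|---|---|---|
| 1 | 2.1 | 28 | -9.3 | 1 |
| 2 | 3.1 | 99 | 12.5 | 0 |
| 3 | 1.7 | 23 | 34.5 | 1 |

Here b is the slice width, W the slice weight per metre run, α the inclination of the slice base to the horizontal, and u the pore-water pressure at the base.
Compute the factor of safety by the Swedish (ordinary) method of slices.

Ordinary method of slices: FS = Σ[c'·Δl_i + (W_i cosα_i − u_i·Δl_i)·tanφ'] / Σ W_i sinα_i, with Δl_i = b_i / cosα_i.
Slice 1: Δl = 2.1/cos(-9.3°) = 2.128 m; N'_1 = 28·cos(-9.3°) − 1·2.128 = 25.5; c'Δl = 8.94; W sinα = -4.5
Slice 2: Δl = 3.1/cos12.5° = 3.175 m; N'_2 = 99·cos12.5° − 0·3.175 = 96.7; c'Δl = 13.34; W sinα = 21.4
Slice 3: Δl = 1.7/cos34.5° = 2.063 m; N'_3 = 23·cos34.5° − 1·2.063 = 16.9; c'Δl = 8.66; W sinα = 13.0
Σc'Δl = 30.9 kN/m; ΣN' = 139.0 kN/m; ΣW sinα = 29.9 kN/m
Resisting = 30.9 + 139.0·tan26.6° = 30.9 + 69.6 = 100.6 kN/m
FS = 100.6 / 29.9 = 3.360

FS = 3.36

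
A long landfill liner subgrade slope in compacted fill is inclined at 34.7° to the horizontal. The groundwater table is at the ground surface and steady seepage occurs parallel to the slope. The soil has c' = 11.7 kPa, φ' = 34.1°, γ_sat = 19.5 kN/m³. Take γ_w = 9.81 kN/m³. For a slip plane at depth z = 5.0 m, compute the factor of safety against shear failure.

FS = 0.74

With seepage parallel to the slope and the water table at the surface, the effective normal stress on the slip plane uses the buoyant unit weight γ' = γ_sat − γ_w while the driving shear stress uses γ_sat:
FS = [c' + γ' z cos²β tanφ'] / [γ_sat z sinβ cosβ]
γ' = 19.5 − 9.81 = 9.69 kN/m³
Numerator = 11.7 + 9.69·5.0·cos²34.7°·tan34.1° = 11.7 + 9.69·5.0·0.6759·0.6771 = 33.872 kPa
Denominator = 19.5·5.0·sin34.7°·cos34.7° = 19.5·5.0·0.5693·0.8221 = 45.633 kPa
FS = 33.872 / 45.633 = 0.742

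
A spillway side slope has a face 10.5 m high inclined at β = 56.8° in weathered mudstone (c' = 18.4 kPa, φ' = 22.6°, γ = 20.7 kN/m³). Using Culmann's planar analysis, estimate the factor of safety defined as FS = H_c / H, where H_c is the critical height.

H_c = (4c'/γ) · sinβ cosφ' / [1 − cos(β − φ')]
    = (4·18.4/20.7) · sin56.8°·cos22.6° / [1 − cos34.2°]
    = 3.556 · 0.7725 / 0.1729 = 15.88 m
FS = H_c / H = 15.88 / 10.5 = 1.513

FS = 1.51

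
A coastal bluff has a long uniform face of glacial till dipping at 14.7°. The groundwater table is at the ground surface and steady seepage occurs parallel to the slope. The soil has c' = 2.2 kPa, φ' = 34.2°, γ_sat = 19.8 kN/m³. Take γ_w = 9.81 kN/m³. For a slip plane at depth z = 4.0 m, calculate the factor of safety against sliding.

With seepage parallel to the slope and the water table at the surface, the effective normal stress on the slip plane uses the buoyant unit weight γ' = γ_sat − γ_w while the driving shear stress uses γ_sat:
FS = [c' + γ' z cos²β tanφ'] / [γ_sat z sinβ cosβ]
γ' = 19.8 − 9.81 = 9.99 kN/m³
Numerator = 2.2 + 9.99·4.0·cos²14.7°·tan34.2° = 2.2 + 9.99·4.0·0.9356·0.6796 = 27.608 kPa
Denominator = 19.8·4.0·sin14.7°·cos14.7° = 19.8·4.0·0.2538·0.9673 = 19.440 kPa
FS = 27.608 / 19.440 = 1.420

FS = 1.42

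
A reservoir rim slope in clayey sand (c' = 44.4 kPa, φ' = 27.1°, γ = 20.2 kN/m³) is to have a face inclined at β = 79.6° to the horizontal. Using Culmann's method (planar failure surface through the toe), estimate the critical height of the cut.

H_c = 19.68 m

Culmann's analysis gives the critical failure plane at α_cr = (β + φ')/2 = (79.6 + 27.1)/2 = 53.3°, and the critical height
H_c = (4c'/γ) · sinβ cosφ' / [1 − cos(β − φ')]
    = (4·44.4/20.2) · sin79.6°·cos27.1° / [1 − cos(52.5°)]
    = 8.792 · 0.9836·0.8902 / [1 − 0.6088]
    = 8.792 · 0.8756 / 0.3912
    = 19.68 m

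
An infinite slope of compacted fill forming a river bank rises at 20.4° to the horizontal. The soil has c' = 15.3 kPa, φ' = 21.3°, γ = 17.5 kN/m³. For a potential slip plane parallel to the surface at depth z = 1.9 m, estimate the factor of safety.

FS = 2.46

For an infinite slope with a slip plane parallel to the surface (no pore pressure): FS = [c' + γz cos²β tanφ'] / [γz sinβ cosβ].
γz = 17.5·1.9 = 33.25 kN/m²
Numerator = 15.3 + 33.25·cos²20.4°·tan21.3° = 15.3 + 33.25·0.8785·0.3899 = 26.689 kPa
Denominator = 33.25·sin20.4°·cos20.4° = 33.25·0.3486·0.9373 = 10.863 kPa
FS = 26.689 / 10.863 = 2.457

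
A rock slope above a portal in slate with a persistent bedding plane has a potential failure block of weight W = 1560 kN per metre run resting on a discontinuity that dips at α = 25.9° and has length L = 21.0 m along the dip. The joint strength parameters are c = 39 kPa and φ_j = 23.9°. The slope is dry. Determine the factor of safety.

Resolving the block weight along and normal to the plane and applying the Mohr–Coulomb strength on the joint:
N' = W cosα = 1560·cos25.9° = 1403.3 kN/m
Driving force T = W sinα = 1560·sin25.9° = 681.4 kN/m
Resisting force R = c·L + N'·tanφ_j = 39·21.0 + 1403.3·tan23.9° = 819.0 + 621.9 = 1440.9 kN/m
FS = R / T = 1440.9 / 681.4 = 2.115

FS = 2.11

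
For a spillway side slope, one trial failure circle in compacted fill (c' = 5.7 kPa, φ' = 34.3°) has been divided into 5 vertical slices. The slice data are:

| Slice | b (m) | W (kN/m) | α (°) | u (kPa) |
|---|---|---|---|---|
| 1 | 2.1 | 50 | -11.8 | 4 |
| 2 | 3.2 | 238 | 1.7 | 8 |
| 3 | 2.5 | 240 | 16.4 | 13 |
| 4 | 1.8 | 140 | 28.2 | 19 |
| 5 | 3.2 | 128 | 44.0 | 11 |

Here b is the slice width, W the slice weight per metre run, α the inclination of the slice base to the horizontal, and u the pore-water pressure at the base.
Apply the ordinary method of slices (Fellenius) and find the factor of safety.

FS = 2.17

Ordinary method of slices: FS = Σ[c'·Δl_i + (W_i cosα_i − u_i·Δl_i)·tanφ'] / Σ W_i sinα_i, with Δl_i = b_i / cosα_i.
Slice 1: Δl = 2.1/cos(-11.8°) = 2.145 m; N'_1 = 50·cos(-11.8°) − 4·2.145 = 40.4; c'Δl = 12.23; W sinα = -10.2
Slice 2: Δl = 3.2/cos1.7° = 3.201 m; N'_2 = 238·cos1.7° − 8·3.201 = 212.3; c'Δl = 18.25; W sinα = 7.1
Slice 3: Δl = 2.5/cos16.4° = 2.606 m; N'_3 = 240·cos16.4° − 13·2.606 = 196.4; c'Δl = 14.85; W sinα = 67.8
Slice 4: Δl = 1.8/cos28.2° = 2.042 m; N'_4 = 140·cos28.2° − 19·2.042 = 84.6; c'Δl = 11.64; W sinα = 66.2
Slice 5: Δl = 3.2/cos44.0° = 4.449 m; N'_5 = 128·cos44.0° − 11·4.449 = 43.1; c'Δl = 25.36; W sinα = 88.9
Σc'Δl = 82.3 kN/m; ΣN' = 576.7 kN/m; ΣW sinα = 219.7 kN/m
Resisting = 82.3 + 576.7·tan34.3° = 82.3 + 393.4 = 475.7 kN/m
FS = 475.7 / 219.7 = 2.166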